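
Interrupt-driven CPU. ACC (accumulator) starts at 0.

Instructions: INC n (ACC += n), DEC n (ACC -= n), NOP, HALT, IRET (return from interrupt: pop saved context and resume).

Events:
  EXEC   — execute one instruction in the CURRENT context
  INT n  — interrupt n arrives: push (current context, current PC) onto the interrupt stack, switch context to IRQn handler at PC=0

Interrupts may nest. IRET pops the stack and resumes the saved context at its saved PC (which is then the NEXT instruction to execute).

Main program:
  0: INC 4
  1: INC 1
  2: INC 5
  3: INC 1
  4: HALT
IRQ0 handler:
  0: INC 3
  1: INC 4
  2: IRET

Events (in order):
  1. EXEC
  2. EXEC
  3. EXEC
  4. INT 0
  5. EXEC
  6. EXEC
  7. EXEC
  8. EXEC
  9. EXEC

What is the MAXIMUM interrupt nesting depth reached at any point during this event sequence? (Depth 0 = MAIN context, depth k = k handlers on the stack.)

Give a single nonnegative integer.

Event 1 (EXEC): [MAIN] PC=0: INC 4 -> ACC=4 [depth=0]
Event 2 (EXEC): [MAIN] PC=1: INC 1 -> ACC=5 [depth=0]
Event 3 (EXEC): [MAIN] PC=2: INC 5 -> ACC=10 [depth=0]
Event 4 (INT 0): INT 0 arrives: push (MAIN, PC=3), enter IRQ0 at PC=0 (depth now 1) [depth=1]
Event 5 (EXEC): [IRQ0] PC=0: INC 3 -> ACC=13 [depth=1]
Event 6 (EXEC): [IRQ0] PC=1: INC 4 -> ACC=17 [depth=1]
Event 7 (EXEC): [IRQ0] PC=2: IRET -> resume MAIN at PC=3 (depth now 0) [depth=0]
Event 8 (EXEC): [MAIN] PC=3: INC 1 -> ACC=18 [depth=0]
Event 9 (EXEC): [MAIN] PC=4: HALT [depth=0]
Max depth observed: 1

Answer: 1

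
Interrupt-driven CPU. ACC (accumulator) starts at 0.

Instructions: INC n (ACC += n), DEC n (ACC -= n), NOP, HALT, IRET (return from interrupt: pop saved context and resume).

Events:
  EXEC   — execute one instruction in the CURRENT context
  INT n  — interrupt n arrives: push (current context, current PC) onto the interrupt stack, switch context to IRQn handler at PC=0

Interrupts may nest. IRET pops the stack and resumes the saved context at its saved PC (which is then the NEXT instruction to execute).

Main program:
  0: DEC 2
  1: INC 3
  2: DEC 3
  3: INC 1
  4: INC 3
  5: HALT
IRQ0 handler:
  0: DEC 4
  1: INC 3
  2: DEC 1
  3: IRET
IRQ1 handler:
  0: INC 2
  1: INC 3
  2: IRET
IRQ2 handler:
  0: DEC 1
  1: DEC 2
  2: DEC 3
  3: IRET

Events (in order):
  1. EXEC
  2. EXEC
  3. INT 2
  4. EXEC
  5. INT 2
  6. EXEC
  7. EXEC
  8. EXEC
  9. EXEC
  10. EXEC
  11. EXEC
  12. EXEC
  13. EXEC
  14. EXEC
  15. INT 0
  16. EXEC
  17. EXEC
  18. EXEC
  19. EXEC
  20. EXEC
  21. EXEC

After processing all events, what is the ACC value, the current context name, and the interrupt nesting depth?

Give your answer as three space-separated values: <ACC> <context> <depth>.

Answer: -12 MAIN 0

Derivation:
Event 1 (EXEC): [MAIN] PC=0: DEC 2 -> ACC=-2
Event 2 (EXEC): [MAIN] PC=1: INC 3 -> ACC=1
Event 3 (INT 2): INT 2 arrives: push (MAIN, PC=2), enter IRQ2 at PC=0 (depth now 1)
Event 4 (EXEC): [IRQ2] PC=0: DEC 1 -> ACC=0
Event 5 (INT 2): INT 2 arrives: push (IRQ2, PC=1), enter IRQ2 at PC=0 (depth now 2)
Event 6 (EXEC): [IRQ2] PC=0: DEC 1 -> ACC=-1
Event 7 (EXEC): [IRQ2] PC=1: DEC 2 -> ACC=-3
Event 8 (EXEC): [IRQ2] PC=2: DEC 3 -> ACC=-6
Event 9 (EXEC): [IRQ2] PC=3: IRET -> resume IRQ2 at PC=1 (depth now 1)
Event 10 (EXEC): [IRQ2] PC=1: DEC 2 -> ACC=-8
Event 11 (EXEC): [IRQ2] PC=2: DEC 3 -> ACC=-11
Event 12 (EXEC): [IRQ2] PC=3: IRET -> resume MAIN at PC=2 (depth now 0)
Event 13 (EXEC): [MAIN] PC=2: DEC 3 -> ACC=-14
Event 14 (EXEC): [MAIN] PC=3: INC 1 -> ACC=-13
Event 15 (INT 0): INT 0 arrives: push (MAIN, PC=4), enter IRQ0 at PC=0 (depth now 1)
Event 16 (EXEC): [IRQ0] PC=0: DEC 4 -> ACC=-17
Event 17 (EXEC): [IRQ0] PC=1: INC 3 -> ACC=-14
Event 18 (EXEC): [IRQ0] PC=2: DEC 1 -> ACC=-15
Event 19 (EXEC): [IRQ0] PC=3: IRET -> resume MAIN at PC=4 (depth now 0)
Event 20 (EXEC): [MAIN] PC=4: INC 3 -> ACC=-12
Event 21 (EXEC): [MAIN] PC=5: HALT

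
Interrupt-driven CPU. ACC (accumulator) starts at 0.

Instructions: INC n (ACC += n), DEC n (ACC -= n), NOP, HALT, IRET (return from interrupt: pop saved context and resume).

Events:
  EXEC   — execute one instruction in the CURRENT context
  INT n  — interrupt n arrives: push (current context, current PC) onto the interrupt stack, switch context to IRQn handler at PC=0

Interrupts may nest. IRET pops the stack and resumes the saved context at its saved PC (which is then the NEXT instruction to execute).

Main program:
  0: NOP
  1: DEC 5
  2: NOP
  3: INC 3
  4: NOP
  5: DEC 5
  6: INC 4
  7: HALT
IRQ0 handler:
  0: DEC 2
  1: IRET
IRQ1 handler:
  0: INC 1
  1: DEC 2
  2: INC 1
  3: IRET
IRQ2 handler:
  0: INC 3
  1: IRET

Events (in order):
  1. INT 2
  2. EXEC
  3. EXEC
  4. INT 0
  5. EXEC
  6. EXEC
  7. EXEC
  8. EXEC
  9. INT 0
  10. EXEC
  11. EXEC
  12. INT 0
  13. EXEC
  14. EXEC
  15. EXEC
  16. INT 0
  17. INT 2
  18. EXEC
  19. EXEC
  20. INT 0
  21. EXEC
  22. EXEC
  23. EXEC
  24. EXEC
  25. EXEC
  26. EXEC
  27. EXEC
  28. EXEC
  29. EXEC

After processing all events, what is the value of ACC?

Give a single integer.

Event 1 (INT 2): INT 2 arrives: push (MAIN, PC=0), enter IRQ2 at PC=0 (depth now 1)
Event 2 (EXEC): [IRQ2] PC=0: INC 3 -> ACC=3
Event 3 (EXEC): [IRQ2] PC=1: IRET -> resume MAIN at PC=0 (depth now 0)
Event 4 (INT 0): INT 0 arrives: push (MAIN, PC=0), enter IRQ0 at PC=0 (depth now 1)
Event 5 (EXEC): [IRQ0] PC=0: DEC 2 -> ACC=1
Event 6 (EXEC): [IRQ0] PC=1: IRET -> resume MAIN at PC=0 (depth now 0)
Event 7 (EXEC): [MAIN] PC=0: NOP
Event 8 (EXEC): [MAIN] PC=1: DEC 5 -> ACC=-4
Event 9 (INT 0): INT 0 arrives: push (MAIN, PC=2), enter IRQ0 at PC=0 (depth now 1)
Event 10 (EXEC): [IRQ0] PC=0: DEC 2 -> ACC=-6
Event 11 (EXEC): [IRQ0] PC=1: IRET -> resume MAIN at PC=2 (depth now 0)
Event 12 (INT 0): INT 0 arrives: push (MAIN, PC=2), enter IRQ0 at PC=0 (depth now 1)
Event 13 (EXEC): [IRQ0] PC=0: DEC 2 -> ACC=-8
Event 14 (EXEC): [IRQ0] PC=1: IRET -> resume MAIN at PC=2 (depth now 0)
Event 15 (EXEC): [MAIN] PC=2: NOP
Event 16 (INT 0): INT 0 arrives: push (MAIN, PC=3), enter IRQ0 at PC=0 (depth now 1)
Event 17 (INT 2): INT 2 arrives: push (IRQ0, PC=0), enter IRQ2 at PC=0 (depth now 2)
Event 18 (EXEC): [IRQ2] PC=0: INC 3 -> ACC=-5
Event 19 (EXEC): [IRQ2] PC=1: IRET -> resume IRQ0 at PC=0 (depth now 1)
Event 20 (INT 0): INT 0 arrives: push (IRQ0, PC=0), enter IRQ0 at PC=0 (depth now 2)
Event 21 (EXEC): [IRQ0] PC=0: DEC 2 -> ACC=-7
Event 22 (EXEC): [IRQ0] PC=1: IRET -> resume IRQ0 at PC=0 (depth now 1)
Event 23 (EXEC): [IRQ0] PC=0: DEC 2 -> ACC=-9
Event 24 (EXEC): [IRQ0] PC=1: IRET -> resume MAIN at PC=3 (depth now 0)
Event 25 (EXEC): [MAIN] PC=3: INC 3 -> ACC=-6
Event 26 (EXEC): [MAIN] PC=4: NOP
Event 27 (EXEC): [MAIN] PC=5: DEC 5 -> ACC=-11
Event 28 (EXEC): [MAIN] PC=6: INC 4 -> ACC=-7
Event 29 (EXEC): [MAIN] PC=7: HALT

Answer: -7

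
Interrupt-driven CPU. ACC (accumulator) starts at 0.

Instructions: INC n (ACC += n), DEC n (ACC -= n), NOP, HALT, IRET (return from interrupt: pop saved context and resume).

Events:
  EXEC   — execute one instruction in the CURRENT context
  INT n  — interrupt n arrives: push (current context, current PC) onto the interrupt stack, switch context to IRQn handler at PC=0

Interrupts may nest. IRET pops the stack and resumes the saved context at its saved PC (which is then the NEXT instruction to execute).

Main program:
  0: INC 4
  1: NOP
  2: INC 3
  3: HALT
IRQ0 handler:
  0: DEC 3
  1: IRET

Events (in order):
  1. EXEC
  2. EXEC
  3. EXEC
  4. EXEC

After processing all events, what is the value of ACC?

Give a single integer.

Answer: 7

Derivation:
Event 1 (EXEC): [MAIN] PC=0: INC 4 -> ACC=4
Event 2 (EXEC): [MAIN] PC=1: NOP
Event 3 (EXEC): [MAIN] PC=2: INC 3 -> ACC=7
Event 4 (EXEC): [MAIN] PC=3: HALT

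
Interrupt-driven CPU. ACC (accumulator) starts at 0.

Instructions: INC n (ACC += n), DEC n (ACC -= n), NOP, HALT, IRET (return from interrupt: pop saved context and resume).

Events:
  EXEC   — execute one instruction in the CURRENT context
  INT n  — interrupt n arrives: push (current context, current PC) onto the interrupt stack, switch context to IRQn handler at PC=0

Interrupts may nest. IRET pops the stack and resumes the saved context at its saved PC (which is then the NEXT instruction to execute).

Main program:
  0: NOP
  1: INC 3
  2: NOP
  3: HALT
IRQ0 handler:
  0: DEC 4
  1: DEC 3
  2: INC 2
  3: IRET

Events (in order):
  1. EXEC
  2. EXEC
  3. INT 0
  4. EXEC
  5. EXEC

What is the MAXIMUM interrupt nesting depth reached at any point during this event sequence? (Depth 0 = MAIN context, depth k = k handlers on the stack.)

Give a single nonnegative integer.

Answer: 1

Derivation:
Event 1 (EXEC): [MAIN] PC=0: NOP [depth=0]
Event 2 (EXEC): [MAIN] PC=1: INC 3 -> ACC=3 [depth=0]
Event 3 (INT 0): INT 0 arrives: push (MAIN, PC=2), enter IRQ0 at PC=0 (depth now 1) [depth=1]
Event 4 (EXEC): [IRQ0] PC=0: DEC 4 -> ACC=-1 [depth=1]
Event 5 (EXEC): [IRQ0] PC=1: DEC 3 -> ACC=-4 [depth=1]
Max depth observed: 1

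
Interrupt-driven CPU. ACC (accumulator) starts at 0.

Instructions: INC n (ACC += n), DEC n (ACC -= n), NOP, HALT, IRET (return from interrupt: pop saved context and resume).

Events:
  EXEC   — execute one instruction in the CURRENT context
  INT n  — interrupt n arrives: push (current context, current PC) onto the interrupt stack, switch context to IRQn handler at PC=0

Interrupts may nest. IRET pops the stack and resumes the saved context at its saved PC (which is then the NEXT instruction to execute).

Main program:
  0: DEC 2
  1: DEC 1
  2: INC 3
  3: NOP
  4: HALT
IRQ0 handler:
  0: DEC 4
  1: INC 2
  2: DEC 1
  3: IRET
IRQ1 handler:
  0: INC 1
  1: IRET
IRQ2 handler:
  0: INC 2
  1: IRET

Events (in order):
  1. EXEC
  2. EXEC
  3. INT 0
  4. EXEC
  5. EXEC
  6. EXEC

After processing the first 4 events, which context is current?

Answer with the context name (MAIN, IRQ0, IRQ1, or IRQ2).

Answer: IRQ0

Derivation:
Event 1 (EXEC): [MAIN] PC=0: DEC 2 -> ACC=-2
Event 2 (EXEC): [MAIN] PC=1: DEC 1 -> ACC=-3
Event 3 (INT 0): INT 0 arrives: push (MAIN, PC=2), enter IRQ0 at PC=0 (depth now 1)
Event 4 (EXEC): [IRQ0] PC=0: DEC 4 -> ACC=-7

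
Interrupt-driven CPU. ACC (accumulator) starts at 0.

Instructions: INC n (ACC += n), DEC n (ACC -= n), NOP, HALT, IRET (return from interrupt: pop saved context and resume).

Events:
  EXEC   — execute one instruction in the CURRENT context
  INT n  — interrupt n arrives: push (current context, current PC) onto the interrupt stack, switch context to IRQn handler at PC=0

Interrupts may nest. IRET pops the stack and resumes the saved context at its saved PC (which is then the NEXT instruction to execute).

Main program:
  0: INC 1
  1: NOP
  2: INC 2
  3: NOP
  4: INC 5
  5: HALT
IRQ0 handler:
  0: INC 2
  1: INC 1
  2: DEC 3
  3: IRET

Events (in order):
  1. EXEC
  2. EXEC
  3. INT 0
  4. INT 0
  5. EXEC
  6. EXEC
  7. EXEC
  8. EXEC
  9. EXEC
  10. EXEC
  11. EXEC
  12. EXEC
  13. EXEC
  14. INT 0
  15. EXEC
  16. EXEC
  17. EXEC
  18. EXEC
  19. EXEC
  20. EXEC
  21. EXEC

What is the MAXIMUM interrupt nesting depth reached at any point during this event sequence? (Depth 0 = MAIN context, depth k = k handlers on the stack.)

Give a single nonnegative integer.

Answer: 2

Derivation:
Event 1 (EXEC): [MAIN] PC=0: INC 1 -> ACC=1 [depth=0]
Event 2 (EXEC): [MAIN] PC=1: NOP [depth=0]
Event 3 (INT 0): INT 0 arrives: push (MAIN, PC=2), enter IRQ0 at PC=0 (depth now 1) [depth=1]
Event 4 (INT 0): INT 0 arrives: push (IRQ0, PC=0), enter IRQ0 at PC=0 (depth now 2) [depth=2]
Event 5 (EXEC): [IRQ0] PC=0: INC 2 -> ACC=3 [depth=2]
Event 6 (EXEC): [IRQ0] PC=1: INC 1 -> ACC=4 [depth=2]
Event 7 (EXEC): [IRQ0] PC=2: DEC 3 -> ACC=1 [depth=2]
Event 8 (EXEC): [IRQ0] PC=3: IRET -> resume IRQ0 at PC=0 (depth now 1) [depth=1]
Event 9 (EXEC): [IRQ0] PC=0: INC 2 -> ACC=3 [depth=1]
Event 10 (EXEC): [IRQ0] PC=1: INC 1 -> ACC=4 [depth=1]
Event 11 (EXEC): [IRQ0] PC=2: DEC 3 -> ACC=1 [depth=1]
Event 12 (EXEC): [IRQ0] PC=3: IRET -> resume MAIN at PC=2 (depth now 0) [depth=0]
Event 13 (EXEC): [MAIN] PC=2: INC 2 -> ACC=3 [depth=0]
Event 14 (INT 0): INT 0 arrives: push (MAIN, PC=3), enter IRQ0 at PC=0 (depth now 1) [depth=1]
Event 15 (EXEC): [IRQ0] PC=0: INC 2 -> ACC=5 [depth=1]
Event 16 (EXEC): [IRQ0] PC=1: INC 1 -> ACC=6 [depth=1]
Event 17 (EXEC): [IRQ0] PC=2: DEC 3 -> ACC=3 [depth=1]
Event 18 (EXEC): [IRQ0] PC=3: IRET -> resume MAIN at PC=3 (depth now 0) [depth=0]
Event 19 (EXEC): [MAIN] PC=3: NOP [depth=0]
Event 20 (EXEC): [MAIN] PC=4: INC 5 -> ACC=8 [depth=0]
Event 21 (EXEC): [MAIN] PC=5: HALT [depth=0]
Max depth observed: 2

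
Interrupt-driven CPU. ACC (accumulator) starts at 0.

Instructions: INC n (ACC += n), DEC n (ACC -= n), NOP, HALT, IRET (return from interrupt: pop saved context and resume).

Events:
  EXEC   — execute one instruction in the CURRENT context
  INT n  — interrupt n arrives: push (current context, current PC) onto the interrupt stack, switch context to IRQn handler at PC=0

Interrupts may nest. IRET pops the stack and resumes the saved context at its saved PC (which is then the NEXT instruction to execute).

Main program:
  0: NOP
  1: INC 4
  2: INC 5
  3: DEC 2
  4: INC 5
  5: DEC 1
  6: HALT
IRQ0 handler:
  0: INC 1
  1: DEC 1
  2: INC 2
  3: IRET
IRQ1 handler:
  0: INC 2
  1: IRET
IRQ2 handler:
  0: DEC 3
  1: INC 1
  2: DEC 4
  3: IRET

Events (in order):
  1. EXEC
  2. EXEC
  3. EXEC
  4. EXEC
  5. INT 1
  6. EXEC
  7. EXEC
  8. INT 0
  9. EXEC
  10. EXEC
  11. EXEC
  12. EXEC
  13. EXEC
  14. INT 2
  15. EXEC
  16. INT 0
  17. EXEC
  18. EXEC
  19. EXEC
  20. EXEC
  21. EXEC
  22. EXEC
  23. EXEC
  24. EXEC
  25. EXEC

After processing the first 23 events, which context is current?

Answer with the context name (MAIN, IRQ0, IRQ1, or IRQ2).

Event 1 (EXEC): [MAIN] PC=0: NOP
Event 2 (EXEC): [MAIN] PC=1: INC 4 -> ACC=4
Event 3 (EXEC): [MAIN] PC=2: INC 5 -> ACC=9
Event 4 (EXEC): [MAIN] PC=3: DEC 2 -> ACC=7
Event 5 (INT 1): INT 1 arrives: push (MAIN, PC=4), enter IRQ1 at PC=0 (depth now 1)
Event 6 (EXEC): [IRQ1] PC=0: INC 2 -> ACC=9
Event 7 (EXEC): [IRQ1] PC=1: IRET -> resume MAIN at PC=4 (depth now 0)
Event 8 (INT 0): INT 0 arrives: push (MAIN, PC=4), enter IRQ0 at PC=0 (depth now 1)
Event 9 (EXEC): [IRQ0] PC=0: INC 1 -> ACC=10
Event 10 (EXEC): [IRQ0] PC=1: DEC 1 -> ACC=9
Event 11 (EXEC): [IRQ0] PC=2: INC 2 -> ACC=11
Event 12 (EXEC): [IRQ0] PC=3: IRET -> resume MAIN at PC=4 (depth now 0)
Event 13 (EXEC): [MAIN] PC=4: INC 5 -> ACC=16
Event 14 (INT 2): INT 2 arrives: push (MAIN, PC=5), enter IRQ2 at PC=0 (depth now 1)
Event 15 (EXEC): [IRQ2] PC=0: DEC 3 -> ACC=13
Event 16 (INT 0): INT 0 arrives: push (IRQ2, PC=1), enter IRQ0 at PC=0 (depth now 2)
Event 17 (EXEC): [IRQ0] PC=0: INC 1 -> ACC=14
Event 18 (EXEC): [IRQ0] PC=1: DEC 1 -> ACC=13
Event 19 (EXEC): [IRQ0] PC=2: INC 2 -> ACC=15
Event 20 (EXEC): [IRQ0] PC=3: IRET -> resume IRQ2 at PC=1 (depth now 1)
Event 21 (EXEC): [IRQ2] PC=1: INC 1 -> ACC=16
Event 22 (EXEC): [IRQ2] PC=2: DEC 4 -> ACC=12
Event 23 (EXEC): [IRQ2] PC=3: IRET -> resume MAIN at PC=5 (depth now 0)

Answer: MAIN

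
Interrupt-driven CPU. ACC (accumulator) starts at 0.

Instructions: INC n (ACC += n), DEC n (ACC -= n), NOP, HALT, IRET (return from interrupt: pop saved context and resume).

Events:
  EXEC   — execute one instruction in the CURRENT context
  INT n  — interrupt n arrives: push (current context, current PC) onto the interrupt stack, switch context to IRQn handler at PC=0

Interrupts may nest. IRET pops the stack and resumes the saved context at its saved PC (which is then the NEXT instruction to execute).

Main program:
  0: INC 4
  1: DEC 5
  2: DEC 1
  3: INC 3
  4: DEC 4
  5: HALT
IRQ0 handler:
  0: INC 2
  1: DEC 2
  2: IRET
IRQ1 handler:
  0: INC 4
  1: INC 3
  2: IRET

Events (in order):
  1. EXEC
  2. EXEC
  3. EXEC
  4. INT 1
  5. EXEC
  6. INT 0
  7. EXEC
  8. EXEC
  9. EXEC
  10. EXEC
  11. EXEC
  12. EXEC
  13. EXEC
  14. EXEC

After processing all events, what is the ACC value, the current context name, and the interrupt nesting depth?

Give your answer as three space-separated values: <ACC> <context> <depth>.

Answer: 4 MAIN 0

Derivation:
Event 1 (EXEC): [MAIN] PC=0: INC 4 -> ACC=4
Event 2 (EXEC): [MAIN] PC=1: DEC 5 -> ACC=-1
Event 3 (EXEC): [MAIN] PC=2: DEC 1 -> ACC=-2
Event 4 (INT 1): INT 1 arrives: push (MAIN, PC=3), enter IRQ1 at PC=0 (depth now 1)
Event 5 (EXEC): [IRQ1] PC=0: INC 4 -> ACC=2
Event 6 (INT 0): INT 0 arrives: push (IRQ1, PC=1), enter IRQ0 at PC=0 (depth now 2)
Event 7 (EXEC): [IRQ0] PC=0: INC 2 -> ACC=4
Event 8 (EXEC): [IRQ0] PC=1: DEC 2 -> ACC=2
Event 9 (EXEC): [IRQ0] PC=2: IRET -> resume IRQ1 at PC=1 (depth now 1)
Event 10 (EXEC): [IRQ1] PC=1: INC 3 -> ACC=5
Event 11 (EXEC): [IRQ1] PC=2: IRET -> resume MAIN at PC=3 (depth now 0)
Event 12 (EXEC): [MAIN] PC=3: INC 3 -> ACC=8
Event 13 (EXEC): [MAIN] PC=4: DEC 4 -> ACC=4
Event 14 (EXEC): [MAIN] PC=5: HALT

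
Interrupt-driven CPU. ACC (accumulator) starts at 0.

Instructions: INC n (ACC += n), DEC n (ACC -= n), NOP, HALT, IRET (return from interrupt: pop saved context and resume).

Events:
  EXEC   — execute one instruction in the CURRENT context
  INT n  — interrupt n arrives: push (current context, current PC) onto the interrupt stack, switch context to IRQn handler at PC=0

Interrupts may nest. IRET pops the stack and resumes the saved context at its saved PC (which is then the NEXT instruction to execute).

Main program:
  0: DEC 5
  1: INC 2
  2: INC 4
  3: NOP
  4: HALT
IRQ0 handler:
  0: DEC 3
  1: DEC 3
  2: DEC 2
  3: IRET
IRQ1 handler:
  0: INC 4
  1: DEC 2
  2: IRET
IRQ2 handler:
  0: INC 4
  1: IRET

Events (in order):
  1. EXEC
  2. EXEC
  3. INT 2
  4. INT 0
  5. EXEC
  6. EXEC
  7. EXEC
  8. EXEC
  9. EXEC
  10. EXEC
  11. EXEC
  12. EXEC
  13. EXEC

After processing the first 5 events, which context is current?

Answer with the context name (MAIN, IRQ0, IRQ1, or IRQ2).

Answer: IRQ0

Derivation:
Event 1 (EXEC): [MAIN] PC=0: DEC 5 -> ACC=-5
Event 2 (EXEC): [MAIN] PC=1: INC 2 -> ACC=-3
Event 3 (INT 2): INT 2 arrives: push (MAIN, PC=2), enter IRQ2 at PC=0 (depth now 1)
Event 4 (INT 0): INT 0 arrives: push (IRQ2, PC=0), enter IRQ0 at PC=0 (depth now 2)
Event 5 (EXEC): [IRQ0] PC=0: DEC 3 -> ACC=-6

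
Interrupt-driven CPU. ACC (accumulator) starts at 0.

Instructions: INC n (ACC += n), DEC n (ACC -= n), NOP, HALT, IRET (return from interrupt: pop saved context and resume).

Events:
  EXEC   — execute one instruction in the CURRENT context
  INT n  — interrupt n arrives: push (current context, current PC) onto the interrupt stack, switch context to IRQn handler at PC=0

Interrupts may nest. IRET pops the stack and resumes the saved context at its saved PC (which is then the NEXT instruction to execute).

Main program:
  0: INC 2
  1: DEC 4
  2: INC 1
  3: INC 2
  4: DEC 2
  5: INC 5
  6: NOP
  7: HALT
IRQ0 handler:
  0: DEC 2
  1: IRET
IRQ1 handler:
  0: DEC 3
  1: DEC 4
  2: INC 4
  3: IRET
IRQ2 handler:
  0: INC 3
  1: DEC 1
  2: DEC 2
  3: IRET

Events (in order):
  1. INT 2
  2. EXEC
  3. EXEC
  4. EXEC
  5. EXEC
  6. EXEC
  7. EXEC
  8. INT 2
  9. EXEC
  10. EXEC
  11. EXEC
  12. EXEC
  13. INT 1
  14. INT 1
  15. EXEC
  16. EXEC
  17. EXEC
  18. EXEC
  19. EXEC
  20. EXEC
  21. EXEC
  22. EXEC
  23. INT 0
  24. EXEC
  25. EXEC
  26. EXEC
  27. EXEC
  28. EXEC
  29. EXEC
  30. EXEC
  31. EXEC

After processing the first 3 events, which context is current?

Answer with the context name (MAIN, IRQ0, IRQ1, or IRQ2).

Event 1 (INT 2): INT 2 arrives: push (MAIN, PC=0), enter IRQ2 at PC=0 (depth now 1)
Event 2 (EXEC): [IRQ2] PC=0: INC 3 -> ACC=3
Event 3 (EXEC): [IRQ2] PC=1: DEC 1 -> ACC=2

Answer: IRQ2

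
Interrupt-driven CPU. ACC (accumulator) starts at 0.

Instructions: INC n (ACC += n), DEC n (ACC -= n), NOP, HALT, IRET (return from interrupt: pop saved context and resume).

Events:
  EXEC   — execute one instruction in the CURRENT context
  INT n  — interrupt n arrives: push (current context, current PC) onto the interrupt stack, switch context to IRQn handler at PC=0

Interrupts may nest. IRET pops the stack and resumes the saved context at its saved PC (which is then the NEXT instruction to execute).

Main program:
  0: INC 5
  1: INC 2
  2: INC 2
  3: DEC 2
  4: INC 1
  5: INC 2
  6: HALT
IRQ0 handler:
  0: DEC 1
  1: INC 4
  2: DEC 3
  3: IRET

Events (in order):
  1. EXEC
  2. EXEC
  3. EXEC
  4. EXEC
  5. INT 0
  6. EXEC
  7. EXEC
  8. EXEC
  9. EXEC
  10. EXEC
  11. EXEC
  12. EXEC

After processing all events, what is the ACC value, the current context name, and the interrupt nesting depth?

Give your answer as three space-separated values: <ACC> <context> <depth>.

Answer: 10 MAIN 0

Derivation:
Event 1 (EXEC): [MAIN] PC=0: INC 5 -> ACC=5
Event 2 (EXEC): [MAIN] PC=1: INC 2 -> ACC=7
Event 3 (EXEC): [MAIN] PC=2: INC 2 -> ACC=9
Event 4 (EXEC): [MAIN] PC=3: DEC 2 -> ACC=7
Event 5 (INT 0): INT 0 arrives: push (MAIN, PC=4), enter IRQ0 at PC=0 (depth now 1)
Event 6 (EXEC): [IRQ0] PC=0: DEC 1 -> ACC=6
Event 7 (EXEC): [IRQ0] PC=1: INC 4 -> ACC=10
Event 8 (EXEC): [IRQ0] PC=2: DEC 3 -> ACC=7
Event 9 (EXEC): [IRQ0] PC=3: IRET -> resume MAIN at PC=4 (depth now 0)
Event 10 (EXEC): [MAIN] PC=4: INC 1 -> ACC=8
Event 11 (EXEC): [MAIN] PC=5: INC 2 -> ACC=10
Event 12 (EXEC): [MAIN] PC=6: HALT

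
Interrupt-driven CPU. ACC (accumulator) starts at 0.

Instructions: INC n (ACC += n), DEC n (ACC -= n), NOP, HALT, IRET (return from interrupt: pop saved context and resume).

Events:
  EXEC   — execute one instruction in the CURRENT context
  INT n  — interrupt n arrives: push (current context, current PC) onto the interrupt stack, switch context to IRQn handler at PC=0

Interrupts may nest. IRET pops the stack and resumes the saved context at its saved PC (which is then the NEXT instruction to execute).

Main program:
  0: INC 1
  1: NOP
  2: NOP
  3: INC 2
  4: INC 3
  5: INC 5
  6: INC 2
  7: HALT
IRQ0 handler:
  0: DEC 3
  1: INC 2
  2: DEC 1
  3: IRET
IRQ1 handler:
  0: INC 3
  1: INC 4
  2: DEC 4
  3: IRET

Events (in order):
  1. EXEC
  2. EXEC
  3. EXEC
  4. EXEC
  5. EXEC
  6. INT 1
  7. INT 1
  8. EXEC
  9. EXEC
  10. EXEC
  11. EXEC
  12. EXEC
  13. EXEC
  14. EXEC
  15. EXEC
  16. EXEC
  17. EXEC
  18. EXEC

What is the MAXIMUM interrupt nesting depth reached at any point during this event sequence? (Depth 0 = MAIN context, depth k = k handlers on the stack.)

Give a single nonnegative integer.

Answer: 2

Derivation:
Event 1 (EXEC): [MAIN] PC=0: INC 1 -> ACC=1 [depth=0]
Event 2 (EXEC): [MAIN] PC=1: NOP [depth=0]
Event 3 (EXEC): [MAIN] PC=2: NOP [depth=0]
Event 4 (EXEC): [MAIN] PC=3: INC 2 -> ACC=3 [depth=0]
Event 5 (EXEC): [MAIN] PC=4: INC 3 -> ACC=6 [depth=0]
Event 6 (INT 1): INT 1 arrives: push (MAIN, PC=5), enter IRQ1 at PC=0 (depth now 1) [depth=1]
Event 7 (INT 1): INT 1 arrives: push (IRQ1, PC=0), enter IRQ1 at PC=0 (depth now 2) [depth=2]
Event 8 (EXEC): [IRQ1] PC=0: INC 3 -> ACC=9 [depth=2]
Event 9 (EXEC): [IRQ1] PC=1: INC 4 -> ACC=13 [depth=2]
Event 10 (EXEC): [IRQ1] PC=2: DEC 4 -> ACC=9 [depth=2]
Event 11 (EXEC): [IRQ1] PC=3: IRET -> resume IRQ1 at PC=0 (depth now 1) [depth=1]
Event 12 (EXEC): [IRQ1] PC=0: INC 3 -> ACC=12 [depth=1]
Event 13 (EXEC): [IRQ1] PC=1: INC 4 -> ACC=16 [depth=1]
Event 14 (EXEC): [IRQ1] PC=2: DEC 4 -> ACC=12 [depth=1]
Event 15 (EXEC): [IRQ1] PC=3: IRET -> resume MAIN at PC=5 (depth now 0) [depth=0]
Event 16 (EXEC): [MAIN] PC=5: INC 5 -> ACC=17 [depth=0]
Event 17 (EXEC): [MAIN] PC=6: INC 2 -> ACC=19 [depth=0]
Event 18 (EXEC): [MAIN] PC=7: HALT [depth=0]
Max depth observed: 2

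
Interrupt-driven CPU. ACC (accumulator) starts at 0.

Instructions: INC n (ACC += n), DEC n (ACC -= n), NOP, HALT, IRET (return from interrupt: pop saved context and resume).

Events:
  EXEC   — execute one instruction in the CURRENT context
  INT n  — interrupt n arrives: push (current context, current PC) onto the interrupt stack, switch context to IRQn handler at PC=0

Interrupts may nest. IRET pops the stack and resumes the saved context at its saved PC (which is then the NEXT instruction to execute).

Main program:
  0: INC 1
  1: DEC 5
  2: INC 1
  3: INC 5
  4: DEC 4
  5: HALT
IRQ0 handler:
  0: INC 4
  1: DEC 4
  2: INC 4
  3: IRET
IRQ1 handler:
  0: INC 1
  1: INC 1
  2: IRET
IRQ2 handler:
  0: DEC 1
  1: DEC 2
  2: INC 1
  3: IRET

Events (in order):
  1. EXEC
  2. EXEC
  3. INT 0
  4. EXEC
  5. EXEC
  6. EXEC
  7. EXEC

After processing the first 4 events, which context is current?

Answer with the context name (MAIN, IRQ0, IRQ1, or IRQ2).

Answer: IRQ0

Derivation:
Event 1 (EXEC): [MAIN] PC=0: INC 1 -> ACC=1
Event 2 (EXEC): [MAIN] PC=1: DEC 5 -> ACC=-4
Event 3 (INT 0): INT 0 arrives: push (MAIN, PC=2), enter IRQ0 at PC=0 (depth now 1)
Event 4 (EXEC): [IRQ0] PC=0: INC 4 -> ACC=0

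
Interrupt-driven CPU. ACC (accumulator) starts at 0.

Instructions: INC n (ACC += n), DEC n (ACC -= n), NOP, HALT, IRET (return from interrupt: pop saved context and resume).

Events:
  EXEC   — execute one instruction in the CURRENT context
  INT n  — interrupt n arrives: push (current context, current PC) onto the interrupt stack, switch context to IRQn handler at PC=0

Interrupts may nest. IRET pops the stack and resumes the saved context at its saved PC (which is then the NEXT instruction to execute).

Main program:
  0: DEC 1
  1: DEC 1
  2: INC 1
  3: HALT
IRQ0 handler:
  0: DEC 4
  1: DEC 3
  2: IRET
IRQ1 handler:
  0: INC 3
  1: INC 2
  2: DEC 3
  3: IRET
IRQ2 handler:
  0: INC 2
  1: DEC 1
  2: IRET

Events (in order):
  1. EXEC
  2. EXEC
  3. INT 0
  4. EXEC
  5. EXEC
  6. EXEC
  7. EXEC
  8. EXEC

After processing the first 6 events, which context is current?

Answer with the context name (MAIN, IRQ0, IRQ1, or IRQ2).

Event 1 (EXEC): [MAIN] PC=0: DEC 1 -> ACC=-1
Event 2 (EXEC): [MAIN] PC=1: DEC 1 -> ACC=-2
Event 3 (INT 0): INT 0 arrives: push (MAIN, PC=2), enter IRQ0 at PC=0 (depth now 1)
Event 4 (EXEC): [IRQ0] PC=0: DEC 4 -> ACC=-6
Event 5 (EXEC): [IRQ0] PC=1: DEC 3 -> ACC=-9
Event 6 (EXEC): [IRQ0] PC=2: IRET -> resume MAIN at PC=2 (depth now 0)

Answer: MAIN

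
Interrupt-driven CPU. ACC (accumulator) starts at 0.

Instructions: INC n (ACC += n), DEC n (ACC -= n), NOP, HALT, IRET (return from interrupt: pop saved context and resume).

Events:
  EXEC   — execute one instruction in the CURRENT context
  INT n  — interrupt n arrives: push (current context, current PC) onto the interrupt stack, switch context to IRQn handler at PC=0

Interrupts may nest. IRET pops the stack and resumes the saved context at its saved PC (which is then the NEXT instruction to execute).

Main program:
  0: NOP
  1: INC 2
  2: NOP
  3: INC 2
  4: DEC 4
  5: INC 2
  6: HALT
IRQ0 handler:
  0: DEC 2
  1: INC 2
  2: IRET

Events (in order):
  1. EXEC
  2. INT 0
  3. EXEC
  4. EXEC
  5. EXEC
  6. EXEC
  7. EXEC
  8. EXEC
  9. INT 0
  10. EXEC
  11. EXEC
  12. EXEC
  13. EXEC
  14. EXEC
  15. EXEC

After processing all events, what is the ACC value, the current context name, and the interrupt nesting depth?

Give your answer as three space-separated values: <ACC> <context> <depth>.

Answer: 2 MAIN 0

Derivation:
Event 1 (EXEC): [MAIN] PC=0: NOP
Event 2 (INT 0): INT 0 arrives: push (MAIN, PC=1), enter IRQ0 at PC=0 (depth now 1)
Event 3 (EXEC): [IRQ0] PC=0: DEC 2 -> ACC=-2
Event 4 (EXEC): [IRQ0] PC=1: INC 2 -> ACC=0
Event 5 (EXEC): [IRQ0] PC=2: IRET -> resume MAIN at PC=1 (depth now 0)
Event 6 (EXEC): [MAIN] PC=1: INC 2 -> ACC=2
Event 7 (EXEC): [MAIN] PC=2: NOP
Event 8 (EXEC): [MAIN] PC=3: INC 2 -> ACC=4
Event 9 (INT 0): INT 0 arrives: push (MAIN, PC=4), enter IRQ0 at PC=0 (depth now 1)
Event 10 (EXEC): [IRQ0] PC=0: DEC 2 -> ACC=2
Event 11 (EXEC): [IRQ0] PC=1: INC 2 -> ACC=4
Event 12 (EXEC): [IRQ0] PC=2: IRET -> resume MAIN at PC=4 (depth now 0)
Event 13 (EXEC): [MAIN] PC=4: DEC 4 -> ACC=0
Event 14 (EXEC): [MAIN] PC=5: INC 2 -> ACC=2
Event 15 (EXEC): [MAIN] PC=6: HALT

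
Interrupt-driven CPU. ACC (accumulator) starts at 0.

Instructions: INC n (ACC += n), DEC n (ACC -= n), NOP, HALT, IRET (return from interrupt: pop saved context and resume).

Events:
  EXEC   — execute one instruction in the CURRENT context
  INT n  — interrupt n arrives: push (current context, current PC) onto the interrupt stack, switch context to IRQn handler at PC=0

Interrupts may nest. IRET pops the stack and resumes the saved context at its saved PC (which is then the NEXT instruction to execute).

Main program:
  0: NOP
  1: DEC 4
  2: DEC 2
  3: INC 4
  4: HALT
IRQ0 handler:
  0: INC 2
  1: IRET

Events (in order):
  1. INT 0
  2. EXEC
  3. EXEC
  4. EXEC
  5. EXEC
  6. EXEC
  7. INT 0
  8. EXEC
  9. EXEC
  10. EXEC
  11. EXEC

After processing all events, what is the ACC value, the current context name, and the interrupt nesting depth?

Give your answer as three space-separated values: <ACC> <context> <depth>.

Event 1 (INT 0): INT 0 arrives: push (MAIN, PC=0), enter IRQ0 at PC=0 (depth now 1)
Event 2 (EXEC): [IRQ0] PC=0: INC 2 -> ACC=2
Event 3 (EXEC): [IRQ0] PC=1: IRET -> resume MAIN at PC=0 (depth now 0)
Event 4 (EXEC): [MAIN] PC=0: NOP
Event 5 (EXEC): [MAIN] PC=1: DEC 4 -> ACC=-2
Event 6 (EXEC): [MAIN] PC=2: DEC 2 -> ACC=-4
Event 7 (INT 0): INT 0 arrives: push (MAIN, PC=3), enter IRQ0 at PC=0 (depth now 1)
Event 8 (EXEC): [IRQ0] PC=0: INC 2 -> ACC=-2
Event 9 (EXEC): [IRQ0] PC=1: IRET -> resume MAIN at PC=3 (depth now 0)
Event 10 (EXEC): [MAIN] PC=3: INC 4 -> ACC=2
Event 11 (EXEC): [MAIN] PC=4: HALT

Answer: 2 MAIN 0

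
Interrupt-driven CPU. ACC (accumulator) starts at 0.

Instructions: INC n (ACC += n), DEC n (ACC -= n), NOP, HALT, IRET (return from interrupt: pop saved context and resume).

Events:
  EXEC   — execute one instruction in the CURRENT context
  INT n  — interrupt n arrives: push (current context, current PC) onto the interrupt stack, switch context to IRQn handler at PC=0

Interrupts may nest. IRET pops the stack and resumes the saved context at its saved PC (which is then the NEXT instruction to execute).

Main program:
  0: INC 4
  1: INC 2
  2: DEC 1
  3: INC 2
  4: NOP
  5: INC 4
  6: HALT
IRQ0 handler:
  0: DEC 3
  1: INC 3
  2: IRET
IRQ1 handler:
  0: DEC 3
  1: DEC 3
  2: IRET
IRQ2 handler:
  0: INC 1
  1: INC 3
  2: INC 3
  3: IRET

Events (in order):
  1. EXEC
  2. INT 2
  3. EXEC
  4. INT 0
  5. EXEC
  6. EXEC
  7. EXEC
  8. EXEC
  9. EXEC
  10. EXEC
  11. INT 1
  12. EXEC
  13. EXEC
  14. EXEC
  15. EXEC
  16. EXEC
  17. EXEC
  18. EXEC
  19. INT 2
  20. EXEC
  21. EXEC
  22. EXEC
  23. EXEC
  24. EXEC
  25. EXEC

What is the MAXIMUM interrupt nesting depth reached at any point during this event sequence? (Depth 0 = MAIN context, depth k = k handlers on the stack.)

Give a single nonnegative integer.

Answer: 2

Derivation:
Event 1 (EXEC): [MAIN] PC=0: INC 4 -> ACC=4 [depth=0]
Event 2 (INT 2): INT 2 arrives: push (MAIN, PC=1), enter IRQ2 at PC=0 (depth now 1) [depth=1]
Event 3 (EXEC): [IRQ2] PC=0: INC 1 -> ACC=5 [depth=1]
Event 4 (INT 0): INT 0 arrives: push (IRQ2, PC=1), enter IRQ0 at PC=0 (depth now 2) [depth=2]
Event 5 (EXEC): [IRQ0] PC=0: DEC 3 -> ACC=2 [depth=2]
Event 6 (EXEC): [IRQ0] PC=1: INC 3 -> ACC=5 [depth=2]
Event 7 (EXEC): [IRQ0] PC=2: IRET -> resume IRQ2 at PC=1 (depth now 1) [depth=1]
Event 8 (EXEC): [IRQ2] PC=1: INC 3 -> ACC=8 [depth=1]
Event 9 (EXEC): [IRQ2] PC=2: INC 3 -> ACC=11 [depth=1]
Event 10 (EXEC): [IRQ2] PC=3: IRET -> resume MAIN at PC=1 (depth now 0) [depth=0]
Event 11 (INT 1): INT 1 arrives: push (MAIN, PC=1), enter IRQ1 at PC=0 (depth now 1) [depth=1]
Event 12 (EXEC): [IRQ1] PC=0: DEC 3 -> ACC=8 [depth=1]
Event 13 (EXEC): [IRQ1] PC=1: DEC 3 -> ACC=5 [depth=1]
Event 14 (EXEC): [IRQ1] PC=2: IRET -> resume MAIN at PC=1 (depth now 0) [depth=0]
Event 15 (EXEC): [MAIN] PC=1: INC 2 -> ACC=7 [depth=0]
Event 16 (EXEC): [MAIN] PC=2: DEC 1 -> ACC=6 [depth=0]
Event 17 (EXEC): [MAIN] PC=3: INC 2 -> ACC=8 [depth=0]
Event 18 (EXEC): [MAIN] PC=4: NOP [depth=0]
Event 19 (INT 2): INT 2 arrives: push (MAIN, PC=5), enter IRQ2 at PC=0 (depth now 1) [depth=1]
Event 20 (EXEC): [IRQ2] PC=0: INC 1 -> ACC=9 [depth=1]
Event 21 (EXEC): [IRQ2] PC=1: INC 3 -> ACC=12 [depth=1]
Event 22 (EXEC): [IRQ2] PC=2: INC 3 -> ACC=15 [depth=1]
Event 23 (EXEC): [IRQ2] PC=3: IRET -> resume MAIN at PC=5 (depth now 0) [depth=0]
Event 24 (EXEC): [MAIN] PC=5: INC 4 -> ACC=19 [depth=0]
Event 25 (EXEC): [MAIN] PC=6: HALT [depth=0]
Max depth observed: 2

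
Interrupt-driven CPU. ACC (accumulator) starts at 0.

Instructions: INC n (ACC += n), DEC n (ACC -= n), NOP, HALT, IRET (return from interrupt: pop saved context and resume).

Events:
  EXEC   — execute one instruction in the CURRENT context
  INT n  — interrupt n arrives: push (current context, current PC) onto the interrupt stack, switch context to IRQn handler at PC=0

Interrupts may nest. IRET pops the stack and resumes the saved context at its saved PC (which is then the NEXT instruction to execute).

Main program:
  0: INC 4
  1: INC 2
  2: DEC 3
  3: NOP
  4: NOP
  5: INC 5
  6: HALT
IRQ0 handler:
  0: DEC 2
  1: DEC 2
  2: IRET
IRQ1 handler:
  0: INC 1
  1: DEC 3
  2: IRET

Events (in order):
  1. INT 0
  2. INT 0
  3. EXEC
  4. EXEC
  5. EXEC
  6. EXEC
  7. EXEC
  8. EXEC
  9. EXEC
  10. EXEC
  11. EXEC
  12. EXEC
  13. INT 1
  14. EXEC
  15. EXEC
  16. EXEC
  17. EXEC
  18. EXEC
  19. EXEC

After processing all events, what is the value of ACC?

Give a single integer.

Answer: -2

Derivation:
Event 1 (INT 0): INT 0 arrives: push (MAIN, PC=0), enter IRQ0 at PC=0 (depth now 1)
Event 2 (INT 0): INT 0 arrives: push (IRQ0, PC=0), enter IRQ0 at PC=0 (depth now 2)
Event 3 (EXEC): [IRQ0] PC=0: DEC 2 -> ACC=-2
Event 4 (EXEC): [IRQ0] PC=1: DEC 2 -> ACC=-4
Event 5 (EXEC): [IRQ0] PC=2: IRET -> resume IRQ0 at PC=0 (depth now 1)
Event 6 (EXEC): [IRQ0] PC=0: DEC 2 -> ACC=-6
Event 7 (EXEC): [IRQ0] PC=1: DEC 2 -> ACC=-8
Event 8 (EXEC): [IRQ0] PC=2: IRET -> resume MAIN at PC=0 (depth now 0)
Event 9 (EXEC): [MAIN] PC=0: INC 4 -> ACC=-4
Event 10 (EXEC): [MAIN] PC=1: INC 2 -> ACC=-2
Event 11 (EXEC): [MAIN] PC=2: DEC 3 -> ACC=-5
Event 12 (EXEC): [MAIN] PC=3: NOP
Event 13 (INT 1): INT 1 arrives: push (MAIN, PC=4), enter IRQ1 at PC=0 (depth now 1)
Event 14 (EXEC): [IRQ1] PC=0: INC 1 -> ACC=-4
Event 15 (EXEC): [IRQ1] PC=1: DEC 3 -> ACC=-7
Event 16 (EXEC): [IRQ1] PC=2: IRET -> resume MAIN at PC=4 (depth now 0)
Event 17 (EXEC): [MAIN] PC=4: NOP
Event 18 (EXEC): [MAIN] PC=5: INC 5 -> ACC=-2
Event 19 (EXEC): [MAIN] PC=6: HALT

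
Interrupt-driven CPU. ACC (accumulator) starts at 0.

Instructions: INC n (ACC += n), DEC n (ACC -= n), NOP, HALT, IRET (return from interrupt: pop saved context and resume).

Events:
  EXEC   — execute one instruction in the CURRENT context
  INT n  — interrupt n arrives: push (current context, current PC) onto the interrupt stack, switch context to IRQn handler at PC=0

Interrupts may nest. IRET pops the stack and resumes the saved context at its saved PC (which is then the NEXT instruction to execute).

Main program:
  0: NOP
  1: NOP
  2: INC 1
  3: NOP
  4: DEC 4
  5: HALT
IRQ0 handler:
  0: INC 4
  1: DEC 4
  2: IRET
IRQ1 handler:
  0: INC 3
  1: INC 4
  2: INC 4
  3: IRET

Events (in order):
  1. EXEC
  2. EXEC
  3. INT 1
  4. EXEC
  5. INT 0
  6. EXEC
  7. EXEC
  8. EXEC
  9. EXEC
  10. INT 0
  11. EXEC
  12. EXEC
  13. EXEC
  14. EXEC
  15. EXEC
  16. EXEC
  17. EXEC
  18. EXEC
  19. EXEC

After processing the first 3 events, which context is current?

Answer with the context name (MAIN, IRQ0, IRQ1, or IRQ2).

Answer: IRQ1

Derivation:
Event 1 (EXEC): [MAIN] PC=0: NOP
Event 2 (EXEC): [MAIN] PC=1: NOP
Event 3 (INT 1): INT 1 arrives: push (MAIN, PC=2), enter IRQ1 at PC=0 (depth now 1)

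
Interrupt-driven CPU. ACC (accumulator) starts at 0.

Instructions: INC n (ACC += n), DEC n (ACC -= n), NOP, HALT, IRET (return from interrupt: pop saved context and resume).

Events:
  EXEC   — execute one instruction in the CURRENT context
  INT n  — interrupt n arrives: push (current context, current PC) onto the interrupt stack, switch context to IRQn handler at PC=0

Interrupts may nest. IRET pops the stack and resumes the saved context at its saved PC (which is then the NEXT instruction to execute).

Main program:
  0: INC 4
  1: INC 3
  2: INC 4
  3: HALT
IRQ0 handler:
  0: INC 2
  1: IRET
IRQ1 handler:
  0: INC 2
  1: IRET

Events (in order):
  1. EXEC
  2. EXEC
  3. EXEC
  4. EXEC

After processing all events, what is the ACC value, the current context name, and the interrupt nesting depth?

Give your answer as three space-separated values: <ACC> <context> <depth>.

Event 1 (EXEC): [MAIN] PC=0: INC 4 -> ACC=4
Event 2 (EXEC): [MAIN] PC=1: INC 3 -> ACC=7
Event 3 (EXEC): [MAIN] PC=2: INC 4 -> ACC=11
Event 4 (EXEC): [MAIN] PC=3: HALT

Answer: 11 MAIN 0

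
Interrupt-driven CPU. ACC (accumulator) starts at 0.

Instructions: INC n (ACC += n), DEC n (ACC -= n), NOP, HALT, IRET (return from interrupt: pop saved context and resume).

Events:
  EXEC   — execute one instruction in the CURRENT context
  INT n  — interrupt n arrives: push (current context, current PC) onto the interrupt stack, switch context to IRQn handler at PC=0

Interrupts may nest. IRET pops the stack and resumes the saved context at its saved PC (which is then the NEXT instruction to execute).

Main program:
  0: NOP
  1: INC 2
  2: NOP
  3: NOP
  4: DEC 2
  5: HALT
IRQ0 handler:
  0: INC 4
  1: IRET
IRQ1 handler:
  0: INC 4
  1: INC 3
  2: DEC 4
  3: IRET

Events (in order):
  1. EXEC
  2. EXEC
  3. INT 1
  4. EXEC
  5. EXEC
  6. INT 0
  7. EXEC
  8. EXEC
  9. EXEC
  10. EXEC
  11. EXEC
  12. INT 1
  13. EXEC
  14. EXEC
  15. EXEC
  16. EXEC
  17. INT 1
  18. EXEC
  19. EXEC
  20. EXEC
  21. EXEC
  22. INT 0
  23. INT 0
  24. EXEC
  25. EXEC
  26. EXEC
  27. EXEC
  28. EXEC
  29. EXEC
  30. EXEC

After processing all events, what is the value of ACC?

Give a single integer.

Answer: 21

Derivation:
Event 1 (EXEC): [MAIN] PC=0: NOP
Event 2 (EXEC): [MAIN] PC=1: INC 2 -> ACC=2
Event 3 (INT 1): INT 1 arrives: push (MAIN, PC=2), enter IRQ1 at PC=0 (depth now 1)
Event 4 (EXEC): [IRQ1] PC=0: INC 4 -> ACC=6
Event 5 (EXEC): [IRQ1] PC=1: INC 3 -> ACC=9
Event 6 (INT 0): INT 0 arrives: push (IRQ1, PC=2), enter IRQ0 at PC=0 (depth now 2)
Event 7 (EXEC): [IRQ0] PC=0: INC 4 -> ACC=13
Event 8 (EXEC): [IRQ0] PC=1: IRET -> resume IRQ1 at PC=2 (depth now 1)
Event 9 (EXEC): [IRQ1] PC=2: DEC 4 -> ACC=9
Event 10 (EXEC): [IRQ1] PC=3: IRET -> resume MAIN at PC=2 (depth now 0)
Event 11 (EXEC): [MAIN] PC=2: NOP
Event 12 (INT 1): INT 1 arrives: push (MAIN, PC=3), enter IRQ1 at PC=0 (depth now 1)
Event 13 (EXEC): [IRQ1] PC=0: INC 4 -> ACC=13
Event 14 (EXEC): [IRQ1] PC=1: INC 3 -> ACC=16
Event 15 (EXEC): [IRQ1] PC=2: DEC 4 -> ACC=12
Event 16 (EXEC): [IRQ1] PC=3: IRET -> resume MAIN at PC=3 (depth now 0)
Event 17 (INT 1): INT 1 arrives: push (MAIN, PC=3), enter IRQ1 at PC=0 (depth now 1)
Event 18 (EXEC): [IRQ1] PC=0: INC 4 -> ACC=16
Event 19 (EXEC): [IRQ1] PC=1: INC 3 -> ACC=19
Event 20 (EXEC): [IRQ1] PC=2: DEC 4 -> ACC=15
Event 21 (EXEC): [IRQ1] PC=3: IRET -> resume MAIN at PC=3 (depth now 0)
Event 22 (INT 0): INT 0 arrives: push (MAIN, PC=3), enter IRQ0 at PC=0 (depth now 1)
Event 23 (INT 0): INT 0 arrives: push (IRQ0, PC=0), enter IRQ0 at PC=0 (depth now 2)
Event 24 (EXEC): [IRQ0] PC=0: INC 4 -> ACC=19
Event 25 (EXEC): [IRQ0] PC=1: IRET -> resume IRQ0 at PC=0 (depth now 1)
Event 26 (EXEC): [IRQ0] PC=0: INC 4 -> ACC=23
Event 27 (EXEC): [IRQ0] PC=1: IRET -> resume MAIN at PC=3 (depth now 0)
Event 28 (EXEC): [MAIN] PC=3: NOP
Event 29 (EXEC): [MAIN] PC=4: DEC 2 -> ACC=21
Event 30 (EXEC): [MAIN] PC=5: HALT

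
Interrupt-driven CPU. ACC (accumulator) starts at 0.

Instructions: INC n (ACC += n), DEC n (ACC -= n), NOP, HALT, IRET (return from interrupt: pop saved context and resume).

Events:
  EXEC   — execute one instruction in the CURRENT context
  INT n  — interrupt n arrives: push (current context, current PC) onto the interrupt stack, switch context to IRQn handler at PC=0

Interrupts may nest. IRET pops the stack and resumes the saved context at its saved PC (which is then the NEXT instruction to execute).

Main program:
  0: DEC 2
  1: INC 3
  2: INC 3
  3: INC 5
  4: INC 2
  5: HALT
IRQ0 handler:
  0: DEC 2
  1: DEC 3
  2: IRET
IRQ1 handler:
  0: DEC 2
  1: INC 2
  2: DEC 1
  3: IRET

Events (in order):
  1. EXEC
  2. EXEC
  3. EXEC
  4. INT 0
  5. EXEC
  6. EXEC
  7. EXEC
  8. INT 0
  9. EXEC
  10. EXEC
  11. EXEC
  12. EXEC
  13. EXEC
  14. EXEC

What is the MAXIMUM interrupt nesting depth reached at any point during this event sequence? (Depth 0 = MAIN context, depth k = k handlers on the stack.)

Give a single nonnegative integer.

Event 1 (EXEC): [MAIN] PC=0: DEC 2 -> ACC=-2 [depth=0]
Event 2 (EXEC): [MAIN] PC=1: INC 3 -> ACC=1 [depth=0]
Event 3 (EXEC): [MAIN] PC=2: INC 3 -> ACC=4 [depth=0]
Event 4 (INT 0): INT 0 arrives: push (MAIN, PC=3), enter IRQ0 at PC=0 (depth now 1) [depth=1]
Event 5 (EXEC): [IRQ0] PC=0: DEC 2 -> ACC=2 [depth=1]
Event 6 (EXEC): [IRQ0] PC=1: DEC 3 -> ACC=-1 [depth=1]
Event 7 (EXEC): [IRQ0] PC=2: IRET -> resume MAIN at PC=3 (depth now 0) [depth=0]
Event 8 (INT 0): INT 0 arrives: push (MAIN, PC=3), enter IRQ0 at PC=0 (depth now 1) [depth=1]
Event 9 (EXEC): [IRQ0] PC=0: DEC 2 -> ACC=-3 [depth=1]
Event 10 (EXEC): [IRQ0] PC=1: DEC 3 -> ACC=-6 [depth=1]
Event 11 (EXEC): [IRQ0] PC=2: IRET -> resume MAIN at PC=3 (depth now 0) [depth=0]
Event 12 (EXEC): [MAIN] PC=3: INC 5 -> ACC=-1 [depth=0]
Event 13 (EXEC): [MAIN] PC=4: INC 2 -> ACC=1 [depth=0]
Event 14 (EXEC): [MAIN] PC=5: HALT [depth=0]
Max depth observed: 1

Answer: 1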